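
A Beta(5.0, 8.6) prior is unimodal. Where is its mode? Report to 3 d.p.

The density x^(α−1)(1−x)^(β−1) is maximised at (α−1)/(α+β−2) = 4.0/11.6 = 0.345.

0.345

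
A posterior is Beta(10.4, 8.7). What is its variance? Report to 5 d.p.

0.01234

α+β = 19.1 and αβ = 90.48, so Var = αβ/[(α+β)²(α+β+1)] = 90.48/7332.681 = 0.01234.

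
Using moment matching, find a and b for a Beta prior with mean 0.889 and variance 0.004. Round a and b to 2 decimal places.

Write ν = a+b; then a = μν and Var = μ(1−μ)/(ν+1).
ν = μ(1−μ)/Var − 1 = 0.098679/0.004 − 1 = 23.6697.
a = 0.889·23.6697 = 21.04, b = 0.111·23.6697 = 2.63.

a = 21.04, b = 2.63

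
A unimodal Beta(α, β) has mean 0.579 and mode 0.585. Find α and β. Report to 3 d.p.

α = 16.405, β = 11.928

With s = α+β: μ = α/s and mode = (α−1)/(s−2). Eliminating α = μs,
μs − 1 = m(s−2) ⇒ s(μ−m) = 1−2m ⇒ s = -0.170/-0.006 = 28.3333.
So α = μs = 16.405, β = (1−μ)s = 11.928.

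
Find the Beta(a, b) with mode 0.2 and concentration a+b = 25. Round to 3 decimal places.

Mode = (a−1)/(κ−2) with κ = a+b, so a−1 = 0.2·23 = 4.600.
a = 5.600; b = κ − a = 19.400.

a = 5.600, b = 19.400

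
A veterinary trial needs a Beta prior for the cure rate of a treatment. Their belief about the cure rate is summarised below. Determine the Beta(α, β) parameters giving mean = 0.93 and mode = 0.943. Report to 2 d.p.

With s = α+β: μ = α/s and mode = (α−1)/(s−2). Eliminating α = μs,
μs − 1 = m(s−2) ⇒ s(μ−m) = 1−2m ⇒ s = -0.886/-0.013 = 68.1538.
So α = μs = 63.38, β = (1−μ)s = 4.77.

α = 63.38, β = 4.77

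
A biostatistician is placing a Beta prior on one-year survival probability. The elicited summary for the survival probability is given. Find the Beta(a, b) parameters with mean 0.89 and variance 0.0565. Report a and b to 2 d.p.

Let s = a+b. The Beta variance is μ(1−μ)/(s+1).
So s+1 = μ(1−μ)/σ² = (0.89×0.11)/0.0565 = 0.0979/0.0565 = 1.7327, giving s = 0.7327.
Then a = μs = 0.89×0.7327 = 0.65 and b = (1−μ)s = 0.11×0.7327 = 0.08.

a = 0.65, b = 0.08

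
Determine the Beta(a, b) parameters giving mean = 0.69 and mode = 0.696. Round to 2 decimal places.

Let s = a+b. Mean gives a = μs = 0.69s; mode gives (a−1)/(s−2) = 0.696.
Substituting: 0.69s − 1 = 0.696(s−2) = 0.696s − 1.392, so -0.006s = -0.392 and s = 65.3333.
Then a = 0.69×65.3333 = 45.08 and b = s−a = 20.25.

a = 45.08, b = 20.25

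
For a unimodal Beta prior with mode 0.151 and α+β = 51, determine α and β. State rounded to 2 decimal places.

For α,β>1 the mode is (α−1)/(α+β−2), so α = mode·(κ−2)+1 = 0.151×49+1 = 8.40.
And β = (1−mode)·(κ−2)+1 = 0.849×49+1 = 42.60.

α = 8.40, β = 42.60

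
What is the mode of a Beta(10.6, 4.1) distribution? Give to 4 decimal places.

With α,β > 1, mode = (α−1)/(α+β−2) = 9.6/12.7 = 0.7559.

0.7559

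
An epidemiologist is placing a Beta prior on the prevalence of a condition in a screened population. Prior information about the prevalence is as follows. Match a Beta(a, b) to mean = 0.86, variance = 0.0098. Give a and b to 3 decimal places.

Write ν = a+b; then a = μν and Var = μ(1−μ)/(ν+1).
ν = μ(1−μ)/Var − 1 = 0.1204/0.0098 − 1 = 11.2857.
a = 0.86·11.2857 = 9.706, b = 0.14·11.2857 = 1.580.

a = 9.706, b = 1.580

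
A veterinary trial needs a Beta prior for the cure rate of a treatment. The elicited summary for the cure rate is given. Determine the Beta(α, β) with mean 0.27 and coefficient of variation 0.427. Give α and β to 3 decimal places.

α = 3.734, β = 10.095

σ = CV·μ = 0.427×0.27 = 0.11529, so σ² = 0.013292.
s+1 = μ(1−μ)/σ² = 0.1971/0.013292 = 14.8287, so s = α+β = 13.8287.
α = μs = 3.734, β = (1−μ)s = 10.095.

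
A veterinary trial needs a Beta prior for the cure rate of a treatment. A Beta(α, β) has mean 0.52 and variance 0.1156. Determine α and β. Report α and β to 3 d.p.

α = 0.603, β = 0.556

By moment matching, α+β = μ(1−μ)/σ² − 1 = (0.52·0.48)/0.1156 − 1 = 2.1592 − 1 = 1.1592.
Since α/(α+β) = μ, α = 0.52·1.1592 = 0.603 and β = 0.48·1.1592 = 0.556.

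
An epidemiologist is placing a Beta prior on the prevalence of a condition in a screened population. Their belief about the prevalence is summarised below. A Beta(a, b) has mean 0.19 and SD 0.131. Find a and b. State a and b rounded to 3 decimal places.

a = 1.514, b = 6.454

σ² = 0.131² = 0.017161.
With s = a+b, Var = μ(1−μ)/(s+1), so s+1 = (0.19×0.81)/0.017161 = 8.9680 and s = 7.9680.
a = μs = 1.514, b = (1−μ)s = 6.454.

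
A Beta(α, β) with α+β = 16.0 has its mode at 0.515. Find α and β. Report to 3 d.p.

For α,β>1 the mode is (α−1)/(α+β−2), so α = mode·(κ−2)+1 = 0.515×14.0+1 = 8.210.
And β = (1−mode)·(κ−2)+1 = 0.485×14.0+1 = 7.790.

α = 8.210, β = 7.790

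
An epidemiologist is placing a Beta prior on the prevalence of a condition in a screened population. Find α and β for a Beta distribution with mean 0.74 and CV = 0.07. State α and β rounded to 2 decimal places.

α = 52.32, β = 18.38

Var = (CV·μ)² = (0.07×0.74)² = 0.002683.
α+β = μ(1−μ)/Var − 1 = 0.1924/0.002683 − 1 = 70.7044.
Thus α = 0.74·70.7044 = 52.32 and β = 0.26·70.7044 = 18.38.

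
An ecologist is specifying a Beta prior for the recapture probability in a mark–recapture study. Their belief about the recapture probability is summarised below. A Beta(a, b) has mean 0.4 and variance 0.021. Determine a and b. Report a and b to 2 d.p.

By moment matching, a+b = μ(1−μ)/σ² − 1 = (0.4·0.6)/0.021 − 1 = 11.4286 − 1 = 10.4286.
Since a/(a+b) = μ, a = 0.4·10.4286 = 4.17 and b = 0.6·10.4286 = 6.26.

a = 4.17, b = 6.26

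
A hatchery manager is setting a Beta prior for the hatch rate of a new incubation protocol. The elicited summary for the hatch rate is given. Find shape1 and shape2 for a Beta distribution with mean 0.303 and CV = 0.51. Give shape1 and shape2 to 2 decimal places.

σ = CV·μ = 0.51×0.303 = 0.15453, so σ² = 0.023880.
s+1 = μ(1−μ)/σ² = 0.211191/0.023880 = 8.8440, so s = shape1+shape2 = 7.8440.
shape1 = μs = 2.38, shape2 = (1−μ)s = 5.47.

shape1 = 2.38, shape2 = 5.47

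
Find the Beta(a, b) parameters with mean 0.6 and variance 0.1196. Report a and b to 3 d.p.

a = 0.604, b = 0.403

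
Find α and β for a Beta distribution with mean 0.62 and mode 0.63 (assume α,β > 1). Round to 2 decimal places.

α = 16.12, β = 9.88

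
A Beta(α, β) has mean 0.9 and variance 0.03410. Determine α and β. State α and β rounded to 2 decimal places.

α = 1.48, β = 0.16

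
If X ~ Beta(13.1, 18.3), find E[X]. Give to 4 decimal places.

0.4172

E[X] = α/(α+β) = 13.1/31.4 = 0.4172.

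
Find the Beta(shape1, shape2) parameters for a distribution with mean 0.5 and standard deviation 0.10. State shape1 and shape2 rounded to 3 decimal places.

Variance = 0.10² = 0.0100. The moment-matching identity shape1+shape2 = μ(1−μ)/Var − 1 gives
shape1+shape2 = 0.25/0.0100 − 1 = 24.0000, so shape1 = μ·24.0000 = 12.000 and shape2 = (1−μ)·24.0000 = 12.000.

shape1 = 12.000, shape2 = 12.000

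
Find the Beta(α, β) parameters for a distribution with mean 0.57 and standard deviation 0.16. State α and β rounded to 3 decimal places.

α = 4.887, β = 3.687

Variance = 0.16² = 0.0256. The moment-matching identity α+β = μ(1−μ)/Var − 1 gives
α+β = 0.2451/0.0256 − 1 = 8.5742, so α = μ·8.5742 = 4.887 and β = (1−μ)·8.5742 = 3.687.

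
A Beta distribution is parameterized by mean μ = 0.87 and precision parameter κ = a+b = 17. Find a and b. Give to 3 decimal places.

a = 14.790, b = 2.210

Split κ in proportion μ : (1−μ): a = 0.87·17 = 14.790, b = 17 − 14.790 = 2.210.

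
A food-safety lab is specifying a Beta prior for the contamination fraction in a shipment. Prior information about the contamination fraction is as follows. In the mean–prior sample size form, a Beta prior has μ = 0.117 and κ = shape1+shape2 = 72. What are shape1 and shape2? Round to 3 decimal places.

shape1 = 8.424, shape2 = 63.576

shape1 = μκ = 0.117×72 = 8.424 and shape2 = (1−μ)κ = 0.883×72 = 63.576.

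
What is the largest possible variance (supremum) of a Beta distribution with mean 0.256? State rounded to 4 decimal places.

0.1905

For fixed mean μ the Beta variance is μ(1−μ)/(α+β+1), increasing as α+β decreases.
Its least upper bound (not attained) is μ(1−μ) = 0.256·0.744 = 0.1905.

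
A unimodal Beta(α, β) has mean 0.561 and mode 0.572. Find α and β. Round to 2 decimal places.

α = 7.34, β = 5.75

Let s = α+β. Mean gives α = μs = 0.561s; mode gives (α−1)/(s−2) = 0.572.
Substituting: 0.561s − 1 = 0.572(s−2) = 0.572s − 1.144, so -0.011s = -0.144 and s = 13.0909.
Then α = 0.561×13.0909 = 7.34 and β = s−α = 5.75.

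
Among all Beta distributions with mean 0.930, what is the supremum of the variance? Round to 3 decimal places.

Var = μ(1−μ)/(α+β+1), which approaches μ(1−μ) as α+β → 0.
So the supremum is μ(1−μ) = 0.930×0.070 = 0.065.

0.065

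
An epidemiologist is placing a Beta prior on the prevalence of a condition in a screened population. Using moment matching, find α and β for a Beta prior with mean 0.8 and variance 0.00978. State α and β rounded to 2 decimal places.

Let s = α+β. The Beta variance is μ(1−μ)/(s+1).
So s+1 = μ(1−μ)/σ² = (0.8×0.2)/0.00978 = 0.16/0.00978 = 16.3599, giving s = 15.3599.
Then α = μs = 0.8×15.3599 = 12.29 and β = (1−μ)s = 0.2×15.3599 = 3.07.

α = 12.29, β = 3.07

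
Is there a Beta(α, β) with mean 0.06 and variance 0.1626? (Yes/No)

The Beta variance bound is σ² < μ(1−μ).
Here μ(1−μ) = 0.06×0.94 = 0.0564, and 0.1626 ≥ 0.0564.

No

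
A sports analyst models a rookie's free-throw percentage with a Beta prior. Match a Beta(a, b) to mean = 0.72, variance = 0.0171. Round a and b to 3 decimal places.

a = 7.768, b = 3.021

By moment matching, a+b = μ(1−μ)/σ² − 1 = (0.72·0.28)/0.0171 − 1 = 11.7895 − 1 = 10.7895.
Since a/(a+b) = μ, a = 0.72·10.7895 = 7.768 and b = 0.28·10.7895 = 3.021.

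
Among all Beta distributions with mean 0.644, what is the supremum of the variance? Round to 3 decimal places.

For fixed mean μ the Beta variance is μ(1−μ)/(α+β+1), increasing as α+β decreases.
Its least upper bound (not attained) is μ(1−μ) = 0.644·0.356 = 0.229.

0.229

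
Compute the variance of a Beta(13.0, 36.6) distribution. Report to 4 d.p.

μ = 13.0/49.6 = 0.262097; Var = μ(1−μ)/(α+β+1) = 0.1934021/50.6 = 0.0038.

0.0038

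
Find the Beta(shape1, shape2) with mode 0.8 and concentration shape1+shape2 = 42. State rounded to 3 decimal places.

Mode = (shape1−1)/(κ−2) with κ = shape1+shape2, so shape1−1 = 0.8·40 = 32.000.
shape1 = 33.000; shape2 = κ − shape1 = 9.000.

shape1 = 33.000, shape2 = 9.000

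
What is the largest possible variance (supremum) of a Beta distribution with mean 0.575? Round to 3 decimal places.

0.244

Var = μ(1−μ)/(α+β+1), which approaches μ(1−μ) as α+β → 0.
So the supremum is μ(1−μ) = 0.575×0.425 = 0.244.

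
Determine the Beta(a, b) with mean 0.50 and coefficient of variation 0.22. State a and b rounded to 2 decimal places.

a = 9.83, b = 9.83

σ = CV·μ = 0.22×0.50 = 0.11000, so σ² = 0.012100.
s+1 = μ(1−μ)/σ² = 0.2500/0.012100 = 20.6612, so s = a+b = 19.6612.
a = μs = 9.83, b = (1−μ)s = 9.83.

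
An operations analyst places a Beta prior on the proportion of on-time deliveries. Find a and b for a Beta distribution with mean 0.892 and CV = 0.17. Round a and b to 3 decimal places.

Var = (CV·μ)² = (0.17×0.892)² = 0.022995.
a+b = μ(1−μ)/Var − 1 = 0.096336/0.022995 − 1 = 3.1895.
Thus a = 0.892·3.1895 = 2.845 and b = 0.108·3.1895 = 0.344.

a = 2.845, b = 0.344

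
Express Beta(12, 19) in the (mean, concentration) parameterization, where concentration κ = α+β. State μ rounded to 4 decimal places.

μ = 0.3871, κ = 31

κ = α+β = 12+19 = 31; μ = α/κ = 12/31 = 0.3871.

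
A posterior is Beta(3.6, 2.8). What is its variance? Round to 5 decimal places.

0.03326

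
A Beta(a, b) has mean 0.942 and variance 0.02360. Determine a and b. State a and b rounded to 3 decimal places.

a = 1.239, b = 0.076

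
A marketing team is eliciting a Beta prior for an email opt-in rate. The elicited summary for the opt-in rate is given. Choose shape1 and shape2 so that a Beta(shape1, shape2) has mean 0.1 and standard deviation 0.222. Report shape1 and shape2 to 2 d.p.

shape1 = 0.08, shape2 = 0.74

Variance = 0.222² = 0.049284. The moment-matching identity shape1+shape2 = μ(1−μ)/Var − 1 gives
shape1+shape2 = 0.09/0.049284 − 1 = 0.8262, so shape1 = μ·0.8262 = 0.08 and shape2 = (1−μ)·0.8262 = 0.74.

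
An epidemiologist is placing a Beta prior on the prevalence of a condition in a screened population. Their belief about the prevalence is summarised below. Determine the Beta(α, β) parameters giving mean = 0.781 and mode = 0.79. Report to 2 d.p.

With s = α+β: μ = α/s and mode = (α−1)/(s−2). Eliminating α = μs,
μs − 1 = m(s−2) ⇒ s(μ−m) = 1−2m ⇒ s = -0.58/-0.009 = 64.4444.
So α = μs = 50.33, β = (1−μ)s = 14.11.

α = 50.33, β = 14.11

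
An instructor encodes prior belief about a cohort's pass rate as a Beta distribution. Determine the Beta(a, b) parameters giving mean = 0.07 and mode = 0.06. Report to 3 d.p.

Let s = a+b. Mean gives a = μs = 0.07s; mode gives (a−1)/(s−2) = 0.06.
Substituting: 0.07s − 1 = 0.06(s−2) = 0.06s − 0.12, so 0.01s = 0.88 and s = 88.0000.
Then a = 0.07×88.0000 = 6.160 and b = s−a = 81.840.

a = 6.160, b = 81.840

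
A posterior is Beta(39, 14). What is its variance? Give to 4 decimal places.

0.0036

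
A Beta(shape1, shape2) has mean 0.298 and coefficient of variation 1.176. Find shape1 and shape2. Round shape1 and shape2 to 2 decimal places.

shape1 = 0.21, shape2 = 0.49

Var = (CV·μ)² = (1.176×0.298)² = 0.122814.
shape1+shape2 = μ(1−μ)/Var − 1 = 0.209196/0.122814 − 1 = 0.7034.
Thus shape1 = 0.298·0.7034 = 0.21 and shape2 = 0.702·0.7034 = 0.49.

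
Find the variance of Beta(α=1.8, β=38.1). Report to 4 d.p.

0.0011

Var = αβ/[(α+β)²(α+β+1)] = (1.8×38.1)/(39.9²×40.9) = 68.58/65113.209 = 0.0011.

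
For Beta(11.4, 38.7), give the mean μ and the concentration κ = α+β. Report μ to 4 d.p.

κ = α+β = 11.4+38.7 = 50.1; μ = α/κ = 11.4/50.1 = 0.2275.

μ = 0.2275, κ = 50.1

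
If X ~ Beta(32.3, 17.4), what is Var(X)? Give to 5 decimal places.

0.00449

Var = αβ/[(α+β)²(α+β+1)] = (32.3×17.4)/(49.7²×50.7) = 562.02/125233.563 = 0.00449.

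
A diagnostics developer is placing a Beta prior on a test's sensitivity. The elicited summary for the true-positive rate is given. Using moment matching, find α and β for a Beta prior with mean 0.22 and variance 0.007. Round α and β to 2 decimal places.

Write ν = α+β; then α = μν and Var = μ(1−μ)/(ν+1).
ν = μ(1−μ)/Var − 1 = 0.1716/0.007 − 1 = 23.5143.
α = 0.22·23.5143 = 5.17, β = 0.78·23.5143 = 18.34.

α = 5.17, β = 18.34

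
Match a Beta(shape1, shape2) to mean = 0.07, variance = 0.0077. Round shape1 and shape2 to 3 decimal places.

shape1 = 0.522, shape2 = 6.933

By moment matching, shape1+shape2 = μ(1−μ)/σ² − 1 = (0.07·0.93)/0.0077 − 1 = 8.4545 − 1 = 7.4545.
Since shape1/(shape1+shape2) = μ, shape1 = 0.07·7.4545 = 0.522 and shape2 = 0.93·7.4545 = 6.933.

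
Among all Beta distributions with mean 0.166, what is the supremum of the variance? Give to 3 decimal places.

0.138

For fixed mean μ the Beta variance is μ(1−μ)/(α+β+1), increasing as α+β decreases.
Its least upper bound (not attained) is μ(1−μ) = 0.166·0.834 = 0.138.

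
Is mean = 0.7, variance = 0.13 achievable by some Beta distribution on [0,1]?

Yes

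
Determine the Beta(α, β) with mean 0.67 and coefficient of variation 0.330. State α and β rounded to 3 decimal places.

α = 2.360, β = 1.163

σ = CV·μ = 0.330×0.67 = 0.22110, so σ² = 0.048885.
s+1 = μ(1−μ)/σ² = 0.2211/0.048885 = 4.5228, so s = α+β = 3.5228.
α = μs = 2.360, β = (1−μ)s = 1.163.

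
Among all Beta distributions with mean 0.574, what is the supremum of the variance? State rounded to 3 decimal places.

For fixed mean μ the Beta variance is μ(1−μ)/(α+β+1), increasing as α+β decreases.
Its least upper bound (not attained) is μ(1−μ) = 0.574·0.426 = 0.245.

0.245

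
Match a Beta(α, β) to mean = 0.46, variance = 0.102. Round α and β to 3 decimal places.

α = 0.660, β = 0.775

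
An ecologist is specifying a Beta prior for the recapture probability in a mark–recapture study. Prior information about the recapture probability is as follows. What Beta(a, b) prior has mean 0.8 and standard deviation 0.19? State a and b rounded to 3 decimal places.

a = 2.746, b = 0.686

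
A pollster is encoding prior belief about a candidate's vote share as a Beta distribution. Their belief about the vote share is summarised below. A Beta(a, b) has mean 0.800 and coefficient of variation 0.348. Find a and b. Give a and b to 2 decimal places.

Var = (CV·μ)² = (0.348×0.800)² = 0.077507.
a+b = μ(1−μ)/Var − 1 = 0.160000/0.077507 − 1 = 1.0643.
Thus a = 0.800·1.0643 = 0.85 and b = 0.200·1.0643 = 0.21.

a = 0.85, b = 0.21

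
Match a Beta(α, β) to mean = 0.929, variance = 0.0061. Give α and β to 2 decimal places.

α = 9.12, β = 0.70

By moment matching, α+β = μ(1−μ)/σ² − 1 = (0.929·0.071)/0.0061 − 1 = 10.8130 − 1 = 9.8130.
Since α/(α+β) = μ, α = 0.929·9.8130 = 9.12 and β = 0.071·9.8130 = 0.70.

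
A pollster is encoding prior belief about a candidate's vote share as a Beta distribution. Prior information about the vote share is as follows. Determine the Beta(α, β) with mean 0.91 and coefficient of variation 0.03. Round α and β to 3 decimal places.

σ = CV·μ = 0.03×0.91 = 0.02730, so σ² = 0.000745.
s+1 = μ(1−μ)/σ² = 0.0819/0.000745 = 109.8901, so s = α+β = 108.8901.
α = μs = 99.090, β = (1−μ)s = 9.800.

α = 99.090, β = 9.800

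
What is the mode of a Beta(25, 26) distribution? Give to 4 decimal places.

0.4898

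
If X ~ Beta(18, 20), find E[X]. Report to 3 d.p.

The Beta mean is α/(α+β) = 18/(18+20) = 0.474.

0.474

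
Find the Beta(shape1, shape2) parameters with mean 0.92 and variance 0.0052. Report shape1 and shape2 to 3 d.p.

Write ν = shape1+shape2; then shape1 = μν and Var = μ(1−μ)/(ν+1).
ν = μ(1−μ)/Var − 1 = 0.0736/0.0052 − 1 = 13.1538.
shape1 = 0.92·13.1538 = 12.102, shape2 = 0.08·13.1538 = 1.052.

shape1 = 12.102, shape2 = 1.052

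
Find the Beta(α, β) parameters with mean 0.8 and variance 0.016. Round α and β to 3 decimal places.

α = 7.200, β = 1.800

Write ν = α+β; then α = μν and Var = μ(1−μ)/(ν+1).
ν = μ(1−μ)/Var − 1 = 0.16/0.016 − 1 = 9.0000.
α = 0.8·9.0000 = 7.200, β = 0.2·9.0000 = 1.800.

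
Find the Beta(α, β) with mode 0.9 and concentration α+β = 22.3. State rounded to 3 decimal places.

α = 19.270, β = 3.030

For α,β>1 the mode is (α−1)/(α+β−2), so α = mode·(κ−2)+1 = 0.9×20.3+1 = 19.270.
And β = (1−mode)·(κ−2)+1 = 0.1×20.3+1 = 3.030.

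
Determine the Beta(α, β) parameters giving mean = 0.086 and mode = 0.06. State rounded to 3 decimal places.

α = 2.911, β = 30.935

With s = α+β: μ = α/s and mode = (α−1)/(s−2). Eliminating α = μs,
μs − 1 = m(s−2) ⇒ s(μ−m) = 1−2m ⇒ s = 0.88/0.026 = 33.8462.
So α = μs = 2.911, β = (1−μ)s = 30.935.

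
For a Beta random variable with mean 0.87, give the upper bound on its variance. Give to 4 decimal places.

0.1131

For fixed mean μ the Beta variance is μ(1−μ)/(α+β+1), increasing as α+β decreases.
Its least upper bound (not attained) is μ(1−μ) = 0.87·0.13 = 0.1131.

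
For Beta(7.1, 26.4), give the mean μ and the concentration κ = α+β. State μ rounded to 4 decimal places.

μ = 0.2119, κ = 33.5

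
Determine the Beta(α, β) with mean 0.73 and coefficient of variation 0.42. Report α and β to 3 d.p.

α = 0.801, β = 0.296

Var = (CV·μ)² = (0.42×0.73)² = 0.094004.
α+β = μ(1−μ)/Var − 1 = 0.1971/0.094004 − 1 = 1.0967.
Thus α = 0.73·1.0967 = 0.801 and β = 0.27·1.0967 = 0.296.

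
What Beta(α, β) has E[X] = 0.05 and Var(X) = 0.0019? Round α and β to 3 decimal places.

Let s = α+β. The Beta variance is μ(1−μ)/(s+1).
So s+1 = μ(1−μ)/σ² = (0.05×0.95)/0.0019 = 0.0475/0.0019 = 25.0000, giving s = 24.0000.
Then α = μs = 0.05×24.0000 = 1.200 and β = (1−μ)s = 0.95×24.0000 = 22.800.

α = 1.200, β = 22.800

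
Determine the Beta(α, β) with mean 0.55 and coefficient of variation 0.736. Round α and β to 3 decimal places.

α = 0.281, β = 0.230

σ = CV·μ = 0.736×0.55 = 0.40480, so σ² = 0.163863.
s+1 = μ(1−μ)/σ² = 0.2475/0.163863 = 1.5104, so s = α+β = 0.5104.
α = μs = 0.281, β = (1−μ)s = 0.230.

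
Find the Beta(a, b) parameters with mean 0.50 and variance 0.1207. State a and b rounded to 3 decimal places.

By moment matching, a+b = μ(1−μ)/σ² − 1 = (0.50·0.50)/0.1207 − 1 = 2.0713 − 1 = 1.0713.
Since a/(a+b) = μ, a = 0.50·1.0713 = 0.536 and b = 0.50·1.0713 = 0.536.

a = 0.536, b = 0.536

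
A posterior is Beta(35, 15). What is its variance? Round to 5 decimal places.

0.00412

μ = 35/50 = 0.700000; Var = μ(1−μ)/(α+β+1) = 0.2100000/51 = 0.00412.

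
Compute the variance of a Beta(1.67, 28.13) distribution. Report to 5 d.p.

0.00172

μ = 1.67/29.80 = 0.056040; Var = μ(1−μ)/(α+β+1) = 0.0528998/30.80 = 0.00172.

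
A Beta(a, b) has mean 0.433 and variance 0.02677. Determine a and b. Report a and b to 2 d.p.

a = 3.54, b = 4.63

Let s = a+b. The Beta variance is μ(1−μ)/(s+1).
So s+1 = μ(1−μ)/σ² = (0.433×0.567)/0.02677 = 0.245511/0.02677 = 9.1711, giving s = 8.1711.
Then a = μs = 0.433×8.1711 = 3.54 and b = (1−μ)s = 0.567×8.1711 = 4.63.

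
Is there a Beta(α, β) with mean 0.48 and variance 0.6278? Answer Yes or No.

No

The Beta variance bound is σ² < μ(1−μ).
Here μ(1−μ) = 0.48×0.52 = 0.2496, and 0.6278 ≥ 0.2496.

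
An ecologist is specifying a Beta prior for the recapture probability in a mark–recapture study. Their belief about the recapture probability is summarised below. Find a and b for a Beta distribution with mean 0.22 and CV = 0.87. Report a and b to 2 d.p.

a = 0.81, b = 2.87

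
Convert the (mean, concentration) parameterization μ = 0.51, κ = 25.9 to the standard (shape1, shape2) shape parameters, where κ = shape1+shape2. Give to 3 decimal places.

shape1 = 13.209, shape2 = 12.691

Split κ in proportion μ : (1−μ): shape1 = 0.51·25.9 = 13.209, shape2 = 25.9 − 13.209 = 12.691.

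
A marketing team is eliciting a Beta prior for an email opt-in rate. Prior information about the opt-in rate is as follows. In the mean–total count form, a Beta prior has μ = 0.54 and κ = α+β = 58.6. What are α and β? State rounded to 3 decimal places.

Split κ in proportion μ : (1−μ): α = 0.54·58.6 = 31.644, β = 58.6 − 31.644 = 26.956.

α = 31.644, β = 26.956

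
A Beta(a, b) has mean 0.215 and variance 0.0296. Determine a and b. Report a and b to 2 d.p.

a = 1.01, b = 3.69

By moment matching, a+b = μ(1−μ)/σ² − 1 = (0.215·0.785)/0.0296 − 1 = 5.7019 − 1 = 4.7019.
Since a/(a+b) = μ, a = 0.215·4.7019 = 1.01 and b = 0.785·4.7019 = 3.69.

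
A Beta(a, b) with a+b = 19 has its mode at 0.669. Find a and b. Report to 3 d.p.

Mode = (a−1)/(κ−2) with κ = a+b, so a−1 = 0.669·17 = 11.373.
a = 12.373; b = κ − a = 6.627.

a = 12.373, b = 6.627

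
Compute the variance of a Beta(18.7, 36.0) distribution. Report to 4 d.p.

0.0040

α+β = 54.7 and αβ = 673.20, so Var = αβ/[(α+β)²(α+β+1)] = 673.20/166659.413 = 0.0040.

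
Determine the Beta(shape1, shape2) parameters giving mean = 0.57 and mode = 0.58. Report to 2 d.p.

shape1 = 9.12, shape2 = 6.88

With s = shape1+shape2: μ = shape1/s and mode = (shape1−1)/(s−2). Eliminating shape1 = μs,
μs − 1 = m(s−2) ⇒ s(μ−m) = 1−2m ⇒ s = -0.16/-0.01 = 16.0000.
So shape1 = μs = 9.12, shape2 = (1−μ)s = 6.88.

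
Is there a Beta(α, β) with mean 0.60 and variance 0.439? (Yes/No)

No

A Beta with mean μ has variance μ(1−μ)/(α+β+1) < μ(1−μ).
Here μ(1−μ) = 0.60×0.40 = 0.2400, and 0.439 ≥ 0.2400.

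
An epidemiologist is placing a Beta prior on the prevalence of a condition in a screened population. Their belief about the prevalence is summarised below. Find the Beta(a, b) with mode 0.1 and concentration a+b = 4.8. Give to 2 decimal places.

Since the density peak of Beta(a,b) is at (a−1)/(a+b−2),
a = 1 + 0.1(4.8−2) = 1.28 and b = 4.8 − 1.28 = 3.52.

a = 1.28, b = 3.52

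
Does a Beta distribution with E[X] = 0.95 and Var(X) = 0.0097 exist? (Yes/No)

The Beta variance bound is σ² < μ(1−μ).
Here μ(1−μ) = 0.95×0.05 = 0.0475, and 0.0097 < 0.0475.

Yes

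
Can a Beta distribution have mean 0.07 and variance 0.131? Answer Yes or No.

No

The Beta variance bound is σ² < μ(1−μ).
Here μ(1−μ) = 0.07×0.93 = 0.0651, and 0.131 ≥ 0.0651.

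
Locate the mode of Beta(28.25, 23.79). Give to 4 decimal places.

0.5446

With α,β > 1, mode = (α−1)/(α+β−2) = 27.25/50.04 = 0.5446.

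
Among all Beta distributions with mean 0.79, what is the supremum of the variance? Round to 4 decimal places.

Var = μ(1−μ)/(α+β+1), which approaches μ(1−μ) as α+β → 0.
So the supremum is μ(1−μ) = 0.79×0.21 = 0.1659.

0.1659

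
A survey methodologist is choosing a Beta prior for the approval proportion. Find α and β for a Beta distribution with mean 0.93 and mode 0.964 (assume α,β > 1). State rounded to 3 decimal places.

α = 25.384, β = 1.911

With s = α+β: μ = α/s and mode = (α−1)/(s−2). Eliminating α = μs,
μs − 1 = m(s−2) ⇒ s(μ−m) = 1−2m ⇒ s = -0.928/-0.034 = 27.2941.
So α = μs = 25.384, β = (1−μ)s = 1.911.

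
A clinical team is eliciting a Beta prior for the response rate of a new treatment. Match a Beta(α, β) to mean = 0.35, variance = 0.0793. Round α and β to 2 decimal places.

Let s = α+β. The Beta variance is μ(1−μ)/(s+1).
So s+1 = μ(1−μ)/σ² = (0.35×0.65)/0.0793 = 0.2275/0.0793 = 2.8689, giving s = 1.8689.
Then α = μs = 0.35×1.8689 = 0.65 and β = (1−μ)s = 0.65×1.8689 = 1.21.

α = 0.65, β = 1.21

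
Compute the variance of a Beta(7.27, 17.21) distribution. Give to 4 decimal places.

μ = 7.27/24.48 = 0.296977; Var = μ(1−μ)/(α+β+1) = 0.2087817/25.48 = 0.0082.

0.0082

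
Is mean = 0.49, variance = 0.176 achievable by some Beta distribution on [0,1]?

For any Beta, Var(X) < E[X]·(1−E[X]).
Here μ(1−μ) = 0.49×0.51 = 0.2499, and 0.176 < 0.2499.

Yes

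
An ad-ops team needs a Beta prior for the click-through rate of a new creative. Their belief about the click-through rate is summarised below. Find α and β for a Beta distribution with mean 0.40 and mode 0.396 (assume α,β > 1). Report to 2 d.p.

α = 20.80, β = 31.20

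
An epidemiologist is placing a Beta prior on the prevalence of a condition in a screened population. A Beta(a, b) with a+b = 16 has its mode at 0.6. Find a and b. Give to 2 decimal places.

a = 9.40, b = 6.60

For a,b>1 the mode is (a−1)/(a+b−2), so a = mode·(κ−2)+1 = 0.6×14+1 = 9.40.
And b = (1−mode)·(κ−2)+1 = 0.4×14+1 = 6.60.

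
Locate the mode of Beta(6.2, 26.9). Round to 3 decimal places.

0.167

The density x^(α−1)(1−x)^(β−1) is maximised at (α−1)/(α+β−2) = 5.2/31.1 = 0.167.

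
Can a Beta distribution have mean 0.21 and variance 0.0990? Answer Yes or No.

A Beta with mean μ has variance μ(1−μ)/(α+β+1) < μ(1−μ).
Here μ(1−μ) = 0.21×0.79 = 0.1659, and 0.0990 < 0.1659.

Yes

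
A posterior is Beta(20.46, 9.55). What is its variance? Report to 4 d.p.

α+β = 30.01 and αβ = 195.3930, so Var = αβ/[(α+β)²(α+β+1)] = 195.3930/27927.609101 = 0.0070.

0.0070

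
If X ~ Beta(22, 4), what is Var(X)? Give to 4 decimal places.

μ = 22/26 = 0.846154; Var = μ(1−μ)/(α+β+1) = 0.1301775/27 = 0.0048.

0.0048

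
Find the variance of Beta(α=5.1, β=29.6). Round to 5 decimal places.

0.00351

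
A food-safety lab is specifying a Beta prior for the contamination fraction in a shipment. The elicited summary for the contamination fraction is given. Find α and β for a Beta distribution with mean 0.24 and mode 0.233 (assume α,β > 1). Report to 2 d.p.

Let s = α+β. Mean gives α = μs = 0.24s; mode gives (α−1)/(s−2) = 0.233.
Substituting: 0.24s − 1 = 0.233(s−2) = 0.233s − 0.466, so 0.007s = 0.534 and s = 76.2857.
Then α = 0.24×76.2857 = 18.31 and β = s−α = 57.98.

α = 18.31, β = 57.98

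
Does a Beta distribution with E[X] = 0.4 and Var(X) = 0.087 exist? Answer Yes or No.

Yes

A Beta with mean μ has variance μ(1−μ)/(α+β+1) < μ(1−μ).
Here μ(1−μ) = 0.4×0.6 = 0.24, and 0.087 < 0.24.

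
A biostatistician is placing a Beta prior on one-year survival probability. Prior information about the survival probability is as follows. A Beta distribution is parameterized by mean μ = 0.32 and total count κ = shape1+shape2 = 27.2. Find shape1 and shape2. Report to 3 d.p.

shape1 = 8.704, shape2 = 18.496

Split κ in proportion μ : (1−μ): shape1 = 0.32·27.2 = 8.704, shape2 = 27.2 − 8.704 = 18.496.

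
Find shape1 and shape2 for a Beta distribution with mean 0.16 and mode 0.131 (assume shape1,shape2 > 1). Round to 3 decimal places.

Let s = shape1+shape2. Mean gives shape1 = μs = 0.16s; mode gives (shape1−1)/(s−2) = 0.131.
Substituting: 0.16s − 1 = 0.131(s−2) = 0.131s − 0.262, so 0.029s = 0.738 and s = 25.4483.
Then shape1 = 0.16×25.4483 = 4.072 and shape2 = s−shape1 = 21.377.

shape1 = 4.072, shape2 = 21.377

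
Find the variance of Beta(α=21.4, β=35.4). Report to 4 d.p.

μ = 21.4/56.8 = 0.376761; Var = μ(1−μ)/(α+β+1) = 0.2348120/57.8 = 0.0041.

0.0041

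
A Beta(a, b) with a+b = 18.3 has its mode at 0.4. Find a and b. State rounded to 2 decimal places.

a = 7.52, b = 10.78

For a,b>1 the mode is (a−1)/(a+b−2), so a = mode·(κ−2)+1 = 0.4×16.3+1 = 7.52.
And b = (1−mode)·(κ−2)+1 = 0.6×16.3+1 = 10.78.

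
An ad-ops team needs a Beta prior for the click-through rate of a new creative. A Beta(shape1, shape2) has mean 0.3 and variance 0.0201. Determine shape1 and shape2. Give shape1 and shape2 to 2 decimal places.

By moment matching, shape1+shape2 = μ(1−μ)/σ² − 1 = (0.3·0.7)/0.0201 − 1 = 10.4478 − 1 = 9.4478.
Since shape1/(shape1+shape2) = μ, shape1 = 0.3·9.4478 = 2.83 and shape2 = 0.7·9.4478 = 6.61.

shape1 = 2.83, shape2 = 6.61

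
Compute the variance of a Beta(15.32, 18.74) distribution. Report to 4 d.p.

Var = αβ/[(α+β)²(α+β+1)] = (15.32×18.74)/(34.06²×35.06) = 287.0968/40672.531016 = 0.0071.

0.0071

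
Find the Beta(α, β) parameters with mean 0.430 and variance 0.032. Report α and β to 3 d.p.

α = 2.864, β = 3.796

By moment matching, α+β = μ(1−μ)/σ² − 1 = (0.430·0.570)/0.032 − 1 = 7.6594 − 1 = 6.6594.
Since α/(α+β) = μ, α = 0.430·6.6594 = 2.864 and β = 0.570·6.6594 = 3.796.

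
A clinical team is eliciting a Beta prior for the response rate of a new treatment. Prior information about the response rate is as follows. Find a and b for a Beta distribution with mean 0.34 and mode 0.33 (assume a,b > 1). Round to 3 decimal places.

a = 11.560, b = 22.440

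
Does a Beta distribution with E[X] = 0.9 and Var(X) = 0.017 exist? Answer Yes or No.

For any Beta, Var(X) < E[X]·(1−E[X]).
Here μ(1−μ) = 0.9×0.1 = 0.09, and 0.017 < 0.09.

Yes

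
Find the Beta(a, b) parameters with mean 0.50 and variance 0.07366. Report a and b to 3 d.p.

a = 1.197, b = 1.197

By moment matching, a+b = μ(1−μ)/σ² − 1 = (0.50·0.50)/0.07366 − 1 = 3.3940 − 1 = 2.3940.
Since a/(a+b) = μ, a = 0.50·2.3940 = 1.197 and b = 0.50·2.3940 = 1.197.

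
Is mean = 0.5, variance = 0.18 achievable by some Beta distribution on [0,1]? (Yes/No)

Yes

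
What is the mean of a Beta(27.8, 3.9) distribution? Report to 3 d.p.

0.877

The Beta mean is α/(α+β) = 27.8/(27.8+3.9) = 0.877.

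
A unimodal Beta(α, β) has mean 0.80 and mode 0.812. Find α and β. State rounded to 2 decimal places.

α = 41.60, β = 10.40

With s = α+β: μ = α/s and mode = (α−1)/(s−2). Eliminating α = μs,
μs − 1 = m(s−2) ⇒ s(μ−m) = 1−2m ⇒ s = -0.624/-0.012 = 52.0000.
So α = μs = 41.60, β = (1−μ)s = 10.40.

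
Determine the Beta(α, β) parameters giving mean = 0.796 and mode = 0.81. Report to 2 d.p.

α = 35.25, β = 9.03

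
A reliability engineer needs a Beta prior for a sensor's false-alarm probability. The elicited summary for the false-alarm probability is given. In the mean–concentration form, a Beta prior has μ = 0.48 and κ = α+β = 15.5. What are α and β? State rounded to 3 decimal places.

α = 7.440, β = 8.060

α = μκ = 0.48×15.5 = 7.440 and β = (1−μ)κ = 0.52×15.5 = 8.060.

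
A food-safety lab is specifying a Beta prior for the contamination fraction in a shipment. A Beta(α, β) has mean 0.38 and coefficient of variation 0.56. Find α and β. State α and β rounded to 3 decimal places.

σ = CV·μ = 0.56×0.38 = 0.21280, so σ² = 0.045284.
s+1 = μ(1−μ)/σ² = 0.2356/0.045284 = 5.2027, so s = α+β = 4.2027.
α = μs = 1.597, β = (1−μ)s = 2.606.

α = 1.597, β = 2.606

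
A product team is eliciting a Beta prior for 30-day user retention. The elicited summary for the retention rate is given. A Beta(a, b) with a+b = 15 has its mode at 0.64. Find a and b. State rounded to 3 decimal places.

a = 9.320, b = 5.680

For a,b>1 the mode is (a−1)/(a+b−2), so a = mode·(κ−2)+1 = 0.64×13+1 = 9.320.
And b = (1−mode)·(κ−2)+1 = 0.36×13+1 = 5.680.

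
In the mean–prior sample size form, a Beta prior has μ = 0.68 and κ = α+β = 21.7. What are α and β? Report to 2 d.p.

α = 14.76, β = 6.94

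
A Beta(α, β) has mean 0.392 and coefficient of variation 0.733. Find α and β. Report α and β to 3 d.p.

α = 0.740, β = 1.147

σ = CV·μ = 0.733×0.392 = 0.28734, so σ² = 0.082562.
s+1 = μ(1−μ)/σ² = 0.238336/0.082562 = 2.8868, so s = α+β = 1.8868.
α = μs = 0.740, β = (1−μ)s = 1.147.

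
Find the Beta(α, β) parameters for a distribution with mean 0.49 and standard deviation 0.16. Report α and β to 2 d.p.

Variance = 0.16² = 0.0256. The moment-matching identity α+β = μ(1−μ)/Var − 1 gives
α+β = 0.2499/0.0256 − 1 = 8.7617, so α = μ·8.7617 = 4.29 and β = (1−μ)·8.7617 = 4.47.

α = 4.29, β = 4.47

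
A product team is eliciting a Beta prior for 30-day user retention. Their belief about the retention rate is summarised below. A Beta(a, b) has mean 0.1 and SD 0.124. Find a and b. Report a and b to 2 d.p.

Variance = 0.124² = 0.015376. The moment-matching identity a+b = μ(1−μ)/Var − 1 gives
a+b = 0.09/0.015376 − 1 = 4.8533, so a = μ·4.8533 = 0.49 and b = (1−μ)·4.8533 = 4.37.

a = 0.49, b = 4.37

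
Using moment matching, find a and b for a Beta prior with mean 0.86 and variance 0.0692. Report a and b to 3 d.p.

Let s = a+b. The Beta variance is μ(1−μ)/(s+1).
So s+1 = μ(1−μ)/σ² = (0.86×0.14)/0.0692 = 0.1204/0.0692 = 1.7399, giving s = 0.7399.
Then a = μs = 0.86×0.7399 = 0.636 and b = (1−μ)s = 0.14×0.7399 = 0.104.

a = 0.636, b = 0.104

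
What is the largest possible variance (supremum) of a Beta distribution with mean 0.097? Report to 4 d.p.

0.0876

Var = μ(1−μ)/(α+β+1), which approaches μ(1−μ) as α+β → 0.
So the supremum is μ(1−μ) = 0.097×0.903 = 0.0876.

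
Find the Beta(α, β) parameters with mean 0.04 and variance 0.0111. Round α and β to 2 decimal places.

α = 0.10, β = 2.36

By moment matching, α+β = μ(1−μ)/σ² − 1 = (0.04·0.96)/0.0111 − 1 = 3.4595 − 1 = 2.4595.
Since α/(α+β) = μ, α = 0.04·2.4595 = 0.10 and β = 0.96·2.4595 = 2.36.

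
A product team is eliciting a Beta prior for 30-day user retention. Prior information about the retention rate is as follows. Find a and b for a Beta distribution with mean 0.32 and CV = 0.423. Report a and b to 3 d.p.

a = 3.480, b = 7.396

Var = (CV·μ)² = (0.423×0.32)² = 0.018322.
a+b = μ(1−μ)/Var − 1 = 0.2176/0.018322 − 1 = 10.8762.
Thus a = 0.32·10.8762 = 3.480 and b = 0.68·10.8762 = 7.396.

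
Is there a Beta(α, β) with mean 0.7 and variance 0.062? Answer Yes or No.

For any Beta, Var(X) < E[X]·(1−E[X]).
Here μ(1−μ) = 0.7×0.3 = 0.21, and 0.062 < 0.21.

Yes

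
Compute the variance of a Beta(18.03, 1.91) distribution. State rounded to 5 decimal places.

0.00414

Var = αβ/[(α+β)²(α+β+1)] = (18.03×1.91)/(19.94²×20.94) = 34.4373/8325.819384 = 0.00414.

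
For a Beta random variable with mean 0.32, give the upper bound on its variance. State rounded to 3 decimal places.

0.218

For fixed mean μ the Beta variance is μ(1−μ)/(α+β+1), increasing as α+β decreases.
Its least upper bound (not attained) is μ(1−μ) = 0.32·0.68 = 0.218.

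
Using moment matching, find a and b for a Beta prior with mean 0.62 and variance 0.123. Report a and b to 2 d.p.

a = 0.57, b = 0.35

Write ν = a+b; then a = μν and Var = μ(1−μ)/(ν+1).
ν = μ(1−μ)/Var − 1 = 0.2356/0.123 − 1 = 0.9154.
a = 0.62·0.9154 = 0.57, b = 0.38·0.9154 = 0.35.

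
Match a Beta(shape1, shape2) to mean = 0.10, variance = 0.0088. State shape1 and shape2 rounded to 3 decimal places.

Write ν = shape1+shape2; then shape1 = μν and Var = μ(1−μ)/(ν+1).
ν = μ(1−μ)/Var − 1 = 0.0900/0.0088 − 1 = 9.2273.
shape1 = 0.10·9.2273 = 0.923, shape2 = 0.90·9.2273 = 8.305.

shape1 = 0.923, shape2 = 8.305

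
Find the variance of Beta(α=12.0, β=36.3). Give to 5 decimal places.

0.00379

Var = αβ/[(α+β)²(α+β+1)] = (12.0×36.3)/(48.3²×49.3) = 435.60/115011.477 = 0.00379.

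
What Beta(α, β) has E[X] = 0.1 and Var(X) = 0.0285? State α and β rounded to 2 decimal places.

α = 0.22, β = 1.94

Write ν = α+β; then α = μν and Var = μ(1−μ)/(ν+1).
ν = μ(1−μ)/Var − 1 = 0.09/0.0285 − 1 = 2.1579.
α = 0.1·2.1579 = 0.22, β = 0.9·2.1579 = 1.94.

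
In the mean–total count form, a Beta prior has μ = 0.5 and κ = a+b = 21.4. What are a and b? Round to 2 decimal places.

Split κ in proportion μ : (1−μ): a = 0.5·21.4 = 10.70, b = 21.4 − 10.70 = 10.70.

a = 10.70, b = 10.70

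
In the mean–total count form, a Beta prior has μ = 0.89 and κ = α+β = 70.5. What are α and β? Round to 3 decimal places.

α = μκ = 0.89×70.5 = 62.745 and β = (1−μ)κ = 0.11×70.5 = 7.755.

α = 62.745, β = 7.755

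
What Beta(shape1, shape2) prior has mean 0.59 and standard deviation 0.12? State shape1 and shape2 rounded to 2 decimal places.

shape1 = 9.32, shape2 = 6.48

σ² = 0.12² = 0.0144.
With s = shape1+shape2, Var = μ(1−μ)/(s+1), so s+1 = (0.59×0.41)/0.0144 = 16.7986 and s = 15.7986.
shape1 = μs = 9.32, shape2 = (1−μ)s = 6.48.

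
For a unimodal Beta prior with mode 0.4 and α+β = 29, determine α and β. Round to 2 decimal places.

α = 11.80, β = 17.20

Mode = (α−1)/(κ−2) with κ = α+β, so α−1 = 0.4·27 = 10.80.
α = 11.80; β = κ − α = 17.20.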